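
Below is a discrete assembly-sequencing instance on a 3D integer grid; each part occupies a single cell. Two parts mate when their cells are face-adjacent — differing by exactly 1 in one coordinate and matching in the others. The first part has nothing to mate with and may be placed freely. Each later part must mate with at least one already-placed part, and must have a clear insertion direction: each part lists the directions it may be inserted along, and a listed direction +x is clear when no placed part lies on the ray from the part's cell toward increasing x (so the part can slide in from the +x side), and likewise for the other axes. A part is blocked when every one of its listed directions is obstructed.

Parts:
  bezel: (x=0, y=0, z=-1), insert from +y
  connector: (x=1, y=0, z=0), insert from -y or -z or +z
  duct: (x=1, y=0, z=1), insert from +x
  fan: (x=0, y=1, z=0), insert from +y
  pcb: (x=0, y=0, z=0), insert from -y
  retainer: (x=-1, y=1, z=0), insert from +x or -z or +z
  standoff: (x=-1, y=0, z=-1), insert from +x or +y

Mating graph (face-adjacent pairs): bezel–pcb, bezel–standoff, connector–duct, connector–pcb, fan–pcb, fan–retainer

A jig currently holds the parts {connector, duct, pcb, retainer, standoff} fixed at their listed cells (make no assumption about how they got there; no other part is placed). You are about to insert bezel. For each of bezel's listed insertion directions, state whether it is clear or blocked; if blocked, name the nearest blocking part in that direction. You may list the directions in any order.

+y: ray from bezel(0, 0, -1) has no placed part ⇒ clear

+y: clear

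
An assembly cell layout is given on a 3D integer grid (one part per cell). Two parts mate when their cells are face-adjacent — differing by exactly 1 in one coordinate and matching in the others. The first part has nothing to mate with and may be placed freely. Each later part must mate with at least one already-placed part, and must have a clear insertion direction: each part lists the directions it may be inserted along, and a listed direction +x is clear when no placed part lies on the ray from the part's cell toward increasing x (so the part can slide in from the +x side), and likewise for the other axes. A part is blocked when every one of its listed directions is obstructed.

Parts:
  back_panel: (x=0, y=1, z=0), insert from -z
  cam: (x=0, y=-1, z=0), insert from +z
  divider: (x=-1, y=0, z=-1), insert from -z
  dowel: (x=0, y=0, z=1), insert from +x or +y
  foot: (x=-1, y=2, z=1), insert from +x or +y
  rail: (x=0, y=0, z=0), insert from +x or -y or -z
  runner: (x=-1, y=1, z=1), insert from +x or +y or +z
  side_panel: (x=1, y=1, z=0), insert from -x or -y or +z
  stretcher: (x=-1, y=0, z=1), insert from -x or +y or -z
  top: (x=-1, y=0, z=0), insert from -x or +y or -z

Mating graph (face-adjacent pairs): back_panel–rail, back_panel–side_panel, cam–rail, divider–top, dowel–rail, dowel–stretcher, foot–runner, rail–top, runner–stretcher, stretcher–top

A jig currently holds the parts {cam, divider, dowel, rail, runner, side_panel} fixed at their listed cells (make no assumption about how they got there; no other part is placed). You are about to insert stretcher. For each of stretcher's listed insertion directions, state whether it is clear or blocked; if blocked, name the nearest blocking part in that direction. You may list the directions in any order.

-x: ray from stretcher(-1, 0, 1) has no placed part ⇒ clear
+y: nearest on ray is runner@(-1, 1, 1) ⇒ blocked
-z: nearest on ray is divider@(-1, 0, -1) ⇒ blocked

+y: blocked by runner; -x: clear; -z: blocked by divider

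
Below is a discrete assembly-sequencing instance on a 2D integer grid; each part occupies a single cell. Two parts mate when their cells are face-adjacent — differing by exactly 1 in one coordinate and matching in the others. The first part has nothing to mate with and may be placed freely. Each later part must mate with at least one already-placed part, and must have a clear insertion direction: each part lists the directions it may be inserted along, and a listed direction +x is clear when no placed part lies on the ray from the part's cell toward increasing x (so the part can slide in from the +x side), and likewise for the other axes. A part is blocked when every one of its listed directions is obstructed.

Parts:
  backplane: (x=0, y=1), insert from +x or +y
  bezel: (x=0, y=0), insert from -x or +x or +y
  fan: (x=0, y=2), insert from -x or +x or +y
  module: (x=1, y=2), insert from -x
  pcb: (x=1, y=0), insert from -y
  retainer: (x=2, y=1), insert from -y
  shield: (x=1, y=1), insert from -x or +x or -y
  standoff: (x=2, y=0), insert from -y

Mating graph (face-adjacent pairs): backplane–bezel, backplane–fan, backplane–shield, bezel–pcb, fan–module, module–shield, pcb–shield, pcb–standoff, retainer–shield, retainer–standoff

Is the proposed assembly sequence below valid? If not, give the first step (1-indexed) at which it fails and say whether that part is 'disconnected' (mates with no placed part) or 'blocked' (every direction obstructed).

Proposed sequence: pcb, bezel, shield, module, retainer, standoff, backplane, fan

Valid

1. pcb@(1, 0) [-y clear] — {pcb}
2. bezel@(0, 0) [-x clear] — {bezel, pcb}
3. shield@(1, 1) [-x clear] — {bezel, pcb, shield}
4. module@(1, 2) [-x clear] — {bezel, module, pcb, shield}
5. retainer@(2, 1) [-y clear] — {bezel, module, pcb, retainer, shield}
6. standoff@(2, 0) [-y clear] — {bezel, module, pcb, retainer, shield, standoff}
7. backplane@(0, 1) [+y clear] — {backplane, bezel, module, pcb, retainer, shield, standoff}
8. fan@(0, 2) [-x clear] — {backplane, bezel, fan, module, pcb, retainer, shield, standoff}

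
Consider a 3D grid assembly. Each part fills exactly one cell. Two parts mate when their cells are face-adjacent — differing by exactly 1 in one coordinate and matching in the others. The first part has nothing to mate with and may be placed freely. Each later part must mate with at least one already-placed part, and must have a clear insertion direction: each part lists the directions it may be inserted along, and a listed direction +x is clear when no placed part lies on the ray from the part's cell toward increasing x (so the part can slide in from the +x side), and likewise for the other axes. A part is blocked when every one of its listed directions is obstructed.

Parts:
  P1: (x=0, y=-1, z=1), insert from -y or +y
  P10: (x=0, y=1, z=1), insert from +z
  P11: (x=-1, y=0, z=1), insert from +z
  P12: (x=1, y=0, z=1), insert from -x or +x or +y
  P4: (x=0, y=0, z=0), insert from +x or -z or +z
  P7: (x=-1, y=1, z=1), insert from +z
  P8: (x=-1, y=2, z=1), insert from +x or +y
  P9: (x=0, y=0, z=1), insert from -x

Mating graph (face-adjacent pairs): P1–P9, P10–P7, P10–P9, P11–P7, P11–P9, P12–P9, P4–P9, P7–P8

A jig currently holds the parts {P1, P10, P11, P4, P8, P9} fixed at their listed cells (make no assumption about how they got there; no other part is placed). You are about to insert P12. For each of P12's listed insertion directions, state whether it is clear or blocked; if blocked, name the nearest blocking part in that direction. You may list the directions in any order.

+x: clear; +y: clear; -x: blocked by P9

-x: nearest on ray is P9@(0, 0, 1) ⇒ blocked
+x: ray from P12(1, 0, 1) has no placed part ⇒ clear
+y: ray from P12(1, 0, 1) has no placed part ⇒ clear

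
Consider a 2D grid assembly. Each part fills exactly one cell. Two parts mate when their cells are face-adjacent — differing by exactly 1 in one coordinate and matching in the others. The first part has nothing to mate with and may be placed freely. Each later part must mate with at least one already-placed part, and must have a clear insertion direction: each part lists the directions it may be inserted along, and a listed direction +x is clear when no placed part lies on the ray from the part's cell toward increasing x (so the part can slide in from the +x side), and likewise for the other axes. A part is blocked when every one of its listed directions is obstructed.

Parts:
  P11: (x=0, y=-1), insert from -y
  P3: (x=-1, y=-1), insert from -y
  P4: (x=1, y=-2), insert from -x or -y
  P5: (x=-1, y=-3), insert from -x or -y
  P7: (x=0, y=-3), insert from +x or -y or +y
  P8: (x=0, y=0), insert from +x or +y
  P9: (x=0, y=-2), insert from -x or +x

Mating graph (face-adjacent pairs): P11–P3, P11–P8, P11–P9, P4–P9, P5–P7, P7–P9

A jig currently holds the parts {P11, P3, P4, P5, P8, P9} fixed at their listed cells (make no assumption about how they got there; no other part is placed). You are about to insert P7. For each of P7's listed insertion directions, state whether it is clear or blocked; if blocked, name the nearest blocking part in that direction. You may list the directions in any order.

+x: ray from P7(0, -3) has no placed part ⇒ clear
-y: ray from P7(0, -3) has no placed part ⇒ clear
+y: nearest on ray is P9@(0, -2) ⇒ blocked

+x: clear; +y: blocked by P9; -y: clear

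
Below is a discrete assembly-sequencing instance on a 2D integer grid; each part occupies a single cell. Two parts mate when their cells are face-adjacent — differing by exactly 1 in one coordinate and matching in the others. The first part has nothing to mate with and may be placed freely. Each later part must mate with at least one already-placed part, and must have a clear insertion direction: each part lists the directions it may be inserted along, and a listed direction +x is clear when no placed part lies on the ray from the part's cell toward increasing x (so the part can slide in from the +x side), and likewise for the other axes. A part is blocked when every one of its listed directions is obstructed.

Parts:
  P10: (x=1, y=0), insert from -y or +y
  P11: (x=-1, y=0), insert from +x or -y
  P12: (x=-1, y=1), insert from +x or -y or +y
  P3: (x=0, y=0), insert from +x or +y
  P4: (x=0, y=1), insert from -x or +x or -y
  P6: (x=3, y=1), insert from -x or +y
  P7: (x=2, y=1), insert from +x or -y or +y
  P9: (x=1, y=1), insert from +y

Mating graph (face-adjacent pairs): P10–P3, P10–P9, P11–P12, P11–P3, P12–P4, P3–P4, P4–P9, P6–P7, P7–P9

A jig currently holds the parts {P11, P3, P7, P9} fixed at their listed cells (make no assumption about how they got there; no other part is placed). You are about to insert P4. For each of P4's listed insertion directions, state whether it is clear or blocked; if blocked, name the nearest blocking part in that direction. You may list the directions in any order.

-x: ray from P4(0, 1) has no placed part ⇒ clear
+x: nearest on ray is P9@(1, 1) ⇒ blocked
-y: nearest on ray is P3@(0, 0) ⇒ blocked

+x: blocked by P9; -x: clear; -y: blocked by P3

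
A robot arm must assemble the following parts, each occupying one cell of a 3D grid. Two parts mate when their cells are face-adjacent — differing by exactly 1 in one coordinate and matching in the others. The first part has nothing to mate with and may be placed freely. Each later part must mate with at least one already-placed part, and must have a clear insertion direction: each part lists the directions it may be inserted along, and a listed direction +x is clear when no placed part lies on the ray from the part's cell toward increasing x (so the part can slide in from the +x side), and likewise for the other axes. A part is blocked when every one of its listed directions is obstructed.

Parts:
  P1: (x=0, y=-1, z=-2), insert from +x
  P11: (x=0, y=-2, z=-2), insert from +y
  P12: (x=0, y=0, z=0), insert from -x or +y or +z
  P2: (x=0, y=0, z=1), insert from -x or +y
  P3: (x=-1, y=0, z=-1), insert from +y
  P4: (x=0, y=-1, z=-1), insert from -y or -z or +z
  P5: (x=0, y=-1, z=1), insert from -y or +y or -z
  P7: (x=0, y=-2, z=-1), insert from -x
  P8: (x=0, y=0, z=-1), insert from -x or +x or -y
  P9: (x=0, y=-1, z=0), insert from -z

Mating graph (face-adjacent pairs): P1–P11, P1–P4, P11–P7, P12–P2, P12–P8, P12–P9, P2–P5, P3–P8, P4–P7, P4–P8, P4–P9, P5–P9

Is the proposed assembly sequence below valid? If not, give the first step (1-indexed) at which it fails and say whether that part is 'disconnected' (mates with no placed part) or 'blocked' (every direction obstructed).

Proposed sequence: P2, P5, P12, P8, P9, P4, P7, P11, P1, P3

Valid

1. P2@(0, 0, 1) [-x clear] — {P2}
2. P5@(0, -1, 1) [-y clear] — {P2, P5}
3. P12@(0, 0, 0) [-x clear] — {P12, P2, P5}
4. P8@(0, 0, -1) [-x clear] — {P12, P2, P5, P8}
5. P9@(0, -1, 0) [-z clear] — {P12, P2, P5, P8, P9}
6. P4@(0, -1, -1) [-y clear] — {P12, P2, P4, P5, P8, P9}
7. P7@(0, -2, -1) [-x clear] — {P12, P2, P4, P5, P7, P8, P9}
8. P11@(0, -2, -2) [+y clear] — {P11, P12, P2, P4, P5, P7, P8, P9}
9. P1@(0, -1, -2) [+x clear] — {P1, P11, P12, P2, P4, P5, P7, P8, P9}
10. P3@(-1, 0, -1) [+y clear] — {P1, P11, P12, P2, P3, P4, P5, P7, P8, P9}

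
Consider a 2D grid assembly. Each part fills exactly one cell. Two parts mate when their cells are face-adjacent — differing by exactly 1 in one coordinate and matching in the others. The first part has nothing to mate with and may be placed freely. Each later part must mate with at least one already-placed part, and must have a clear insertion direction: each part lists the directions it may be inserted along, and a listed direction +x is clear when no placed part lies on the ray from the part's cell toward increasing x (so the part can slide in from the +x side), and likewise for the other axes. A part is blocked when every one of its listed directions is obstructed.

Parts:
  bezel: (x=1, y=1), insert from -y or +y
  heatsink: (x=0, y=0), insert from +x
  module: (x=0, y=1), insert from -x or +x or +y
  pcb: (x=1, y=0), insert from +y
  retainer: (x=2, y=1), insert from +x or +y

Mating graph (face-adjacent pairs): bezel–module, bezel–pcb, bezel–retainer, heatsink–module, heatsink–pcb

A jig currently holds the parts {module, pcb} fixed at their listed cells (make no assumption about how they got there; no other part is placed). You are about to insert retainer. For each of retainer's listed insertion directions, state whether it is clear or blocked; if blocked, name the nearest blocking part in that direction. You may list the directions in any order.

+x: ray from retainer(2, 1) has no placed part ⇒ clear
+y: ray from retainer(2, 1) has no placed part ⇒ clear

+x: clear; +y: clear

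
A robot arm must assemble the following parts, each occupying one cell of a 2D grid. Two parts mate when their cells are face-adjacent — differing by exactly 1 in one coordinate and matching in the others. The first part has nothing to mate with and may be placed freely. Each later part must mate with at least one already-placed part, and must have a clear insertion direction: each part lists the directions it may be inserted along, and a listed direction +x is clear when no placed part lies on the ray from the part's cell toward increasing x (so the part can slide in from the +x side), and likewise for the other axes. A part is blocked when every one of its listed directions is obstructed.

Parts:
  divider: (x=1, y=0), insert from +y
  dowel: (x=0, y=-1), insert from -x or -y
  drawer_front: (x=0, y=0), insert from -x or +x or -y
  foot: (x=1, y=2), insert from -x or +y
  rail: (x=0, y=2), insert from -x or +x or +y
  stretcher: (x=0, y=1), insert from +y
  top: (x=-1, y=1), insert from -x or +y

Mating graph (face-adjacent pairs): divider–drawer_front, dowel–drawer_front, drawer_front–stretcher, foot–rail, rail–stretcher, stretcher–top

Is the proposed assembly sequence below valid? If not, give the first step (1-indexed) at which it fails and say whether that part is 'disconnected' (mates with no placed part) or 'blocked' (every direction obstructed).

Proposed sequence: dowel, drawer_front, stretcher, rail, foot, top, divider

Invalid at step 7 (blocked)

1. dowel@(0, -1) [-x clear] — {dowel}
2. drawer_front@(0, 0) [-x clear] — {dowel, drawer_front}
3. stretcher@(0, 1) [+y clear] — {dowel, drawer_front, stretcher}
4. rail@(0, 2) [-x clear] — {dowel, drawer_front, rail, stretcher}
5. foot@(1, 2) [+y clear] — {dowel, drawer_front, foot, rail, stretcher}
6. top@(-1, 1) [-x clear] — {dowel, drawer_front, foot, rail, stretcher, top}
7. divider@(1, 0) — +y all obstructed ⇒ blocked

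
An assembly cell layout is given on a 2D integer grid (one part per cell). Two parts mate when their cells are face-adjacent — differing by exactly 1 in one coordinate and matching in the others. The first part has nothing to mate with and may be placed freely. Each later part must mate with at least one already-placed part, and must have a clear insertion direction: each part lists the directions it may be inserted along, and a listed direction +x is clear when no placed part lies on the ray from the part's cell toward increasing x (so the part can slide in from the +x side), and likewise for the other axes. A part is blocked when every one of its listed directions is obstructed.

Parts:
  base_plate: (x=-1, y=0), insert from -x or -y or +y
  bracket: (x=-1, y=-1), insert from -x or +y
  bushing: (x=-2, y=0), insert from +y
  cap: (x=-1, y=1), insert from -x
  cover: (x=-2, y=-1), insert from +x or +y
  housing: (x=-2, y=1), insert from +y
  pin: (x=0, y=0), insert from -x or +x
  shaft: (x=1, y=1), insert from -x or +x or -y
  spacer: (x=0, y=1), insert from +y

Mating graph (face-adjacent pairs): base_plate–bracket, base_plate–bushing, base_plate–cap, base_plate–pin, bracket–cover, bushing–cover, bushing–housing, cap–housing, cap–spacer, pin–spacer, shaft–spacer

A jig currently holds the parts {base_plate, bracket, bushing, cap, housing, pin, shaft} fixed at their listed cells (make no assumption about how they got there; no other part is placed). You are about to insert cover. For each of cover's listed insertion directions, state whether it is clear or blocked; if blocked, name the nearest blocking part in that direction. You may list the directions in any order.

+x: blocked by bracket; +y: blocked by bushing

+x: nearest on ray is bracket@(-1, -1) ⇒ blocked
+y: nearest on ray is bushing@(-2, 0) ⇒ blocked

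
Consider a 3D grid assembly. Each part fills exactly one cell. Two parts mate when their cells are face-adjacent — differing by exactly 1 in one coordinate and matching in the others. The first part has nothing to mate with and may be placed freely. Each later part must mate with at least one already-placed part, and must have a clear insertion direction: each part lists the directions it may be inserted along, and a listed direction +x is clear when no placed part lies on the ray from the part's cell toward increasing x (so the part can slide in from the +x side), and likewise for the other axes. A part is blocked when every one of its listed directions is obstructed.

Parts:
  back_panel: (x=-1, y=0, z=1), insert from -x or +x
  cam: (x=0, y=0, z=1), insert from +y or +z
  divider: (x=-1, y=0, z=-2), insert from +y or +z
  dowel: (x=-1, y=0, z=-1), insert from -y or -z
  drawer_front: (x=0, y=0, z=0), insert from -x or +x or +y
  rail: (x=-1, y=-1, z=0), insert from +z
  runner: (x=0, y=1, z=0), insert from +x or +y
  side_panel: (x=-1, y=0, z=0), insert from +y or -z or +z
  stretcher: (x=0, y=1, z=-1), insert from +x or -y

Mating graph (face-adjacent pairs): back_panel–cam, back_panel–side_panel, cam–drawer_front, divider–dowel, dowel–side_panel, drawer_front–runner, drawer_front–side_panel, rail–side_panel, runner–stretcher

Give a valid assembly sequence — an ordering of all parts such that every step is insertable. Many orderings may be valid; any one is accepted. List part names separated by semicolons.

stretcher; runner; drawer_front; cam; back_panel; side_panel; dowel; divider; rail

1. stretcher@(0, 1, -1) [+x clear] — {stretcher}
2. runner@(0, 1, 0) [+x clear] — {runner, stretcher}
3. drawer_front@(0, 0, 0) [-x clear] — {drawer_front, runner, stretcher}
4. cam@(0, 0, 1) [+y clear] — {cam, drawer_front, runner, stretcher}
5. back_panel@(-1, 0, 1) [-x clear] — {back_panel, cam, drawer_front, runner, stretcher}
6. side_panel@(-1, 0, 0) [+y clear] — {back_panel, cam, drawer_front, runner, side_panel, stretcher}
7. dowel@(-1, 0, -1) [-y clear] — {back_panel, cam, dowel, drawer_front, runner, side_panel, stretcher}
8. divider@(-1, 0, -2) [+y clear] — {back_panel, cam, divider, dowel, drawer_front, runner, side_panel, stretcher}
9. rail@(-1, -1, 0) [+z clear] — {back_panel, cam, divider, dowel, drawer_front, rail, runner, side_panel, stretcher}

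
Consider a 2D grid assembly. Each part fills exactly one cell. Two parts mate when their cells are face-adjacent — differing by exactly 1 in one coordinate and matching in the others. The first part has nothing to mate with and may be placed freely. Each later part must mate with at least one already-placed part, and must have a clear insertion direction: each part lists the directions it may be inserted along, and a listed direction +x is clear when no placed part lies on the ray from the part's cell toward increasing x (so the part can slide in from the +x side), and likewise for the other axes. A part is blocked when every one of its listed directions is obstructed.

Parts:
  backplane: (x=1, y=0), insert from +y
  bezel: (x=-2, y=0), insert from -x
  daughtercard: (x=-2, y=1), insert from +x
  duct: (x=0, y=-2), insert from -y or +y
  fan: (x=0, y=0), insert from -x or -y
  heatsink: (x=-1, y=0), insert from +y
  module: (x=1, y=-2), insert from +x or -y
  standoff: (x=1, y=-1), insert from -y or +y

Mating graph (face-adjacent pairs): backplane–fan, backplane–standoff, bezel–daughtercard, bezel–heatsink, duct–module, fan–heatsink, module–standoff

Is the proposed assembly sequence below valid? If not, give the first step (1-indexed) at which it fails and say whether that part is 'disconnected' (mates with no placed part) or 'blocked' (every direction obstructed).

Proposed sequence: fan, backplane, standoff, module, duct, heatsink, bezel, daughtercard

Valid

1. fan@(0, 0) [-x clear] — {fan}
2. backplane@(1, 0) [+y clear] — {backplane, fan}
3. standoff@(1, -1) [-y clear] — {backplane, fan, standoff}
4. module@(1, -2) [+x clear] — {backplane, fan, module, standoff}
5. duct@(0, -2) [-y clear] — {backplane, duct, fan, module, standoff}
6. heatsink@(-1, 0) [+y clear] — {backplane, duct, fan, heatsink, module, standoff}
7. bezel@(-2, 0) [-x clear] — {backplane, bezel, duct, fan, heatsink, module, standoff}
8. daughtercard@(-2, 1) [+x clear] — {backplane, bezel, daughtercard, duct, fan, heatsink, module, standoff}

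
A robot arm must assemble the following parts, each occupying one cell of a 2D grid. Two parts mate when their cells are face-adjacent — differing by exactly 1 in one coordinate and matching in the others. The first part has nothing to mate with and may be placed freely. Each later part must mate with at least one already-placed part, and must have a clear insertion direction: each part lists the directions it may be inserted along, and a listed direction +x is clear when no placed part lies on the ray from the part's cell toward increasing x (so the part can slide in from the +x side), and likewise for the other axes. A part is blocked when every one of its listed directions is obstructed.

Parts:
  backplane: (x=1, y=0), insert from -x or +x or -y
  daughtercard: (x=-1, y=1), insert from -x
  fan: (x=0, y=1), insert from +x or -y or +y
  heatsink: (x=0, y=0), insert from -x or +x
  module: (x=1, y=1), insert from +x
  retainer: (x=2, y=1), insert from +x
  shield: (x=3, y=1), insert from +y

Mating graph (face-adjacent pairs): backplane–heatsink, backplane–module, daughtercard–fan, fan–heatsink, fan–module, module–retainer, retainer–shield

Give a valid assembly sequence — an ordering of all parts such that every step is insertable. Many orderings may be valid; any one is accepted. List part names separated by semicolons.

daughtercard; fan; module; backplane; heatsink; retainer; shield

1. daughtercard@(-1, 1) [-x clear] — {daughtercard}
2. fan@(0, 1) [+x clear] — {daughtercard, fan}
3. module@(1, 1) [+x clear] — {daughtercard, fan, module}
4. backplane@(1, 0) [-x clear] — {backplane, daughtercard, fan, module}
5. heatsink@(0, 0) [-x clear] — {backplane, daughtercard, fan, heatsink, module}
6. retainer@(2, 1) [+x clear] — {backplane, daughtercard, fan, heatsink, module, retainer}
7. shield@(3, 1) [+y clear] — {backplane, daughtercard, fan, heatsink, module, retainer, shield}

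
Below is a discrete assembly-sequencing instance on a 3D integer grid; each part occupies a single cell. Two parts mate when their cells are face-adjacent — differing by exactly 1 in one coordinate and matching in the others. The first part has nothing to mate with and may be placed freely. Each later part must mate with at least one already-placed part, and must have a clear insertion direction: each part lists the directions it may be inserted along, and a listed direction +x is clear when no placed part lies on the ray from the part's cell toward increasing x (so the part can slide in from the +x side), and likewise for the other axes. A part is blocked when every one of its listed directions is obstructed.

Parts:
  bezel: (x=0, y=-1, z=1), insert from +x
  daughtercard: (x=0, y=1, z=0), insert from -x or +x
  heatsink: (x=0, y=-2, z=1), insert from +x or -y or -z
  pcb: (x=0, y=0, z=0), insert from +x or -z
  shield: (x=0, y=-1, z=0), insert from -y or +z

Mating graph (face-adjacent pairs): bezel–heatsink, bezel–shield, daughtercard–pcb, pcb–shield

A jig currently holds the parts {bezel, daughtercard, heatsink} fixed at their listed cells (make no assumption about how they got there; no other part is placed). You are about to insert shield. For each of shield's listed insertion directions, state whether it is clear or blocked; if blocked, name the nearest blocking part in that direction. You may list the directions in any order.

+z: blocked by bezel; -y: clear

-y: ray from shield(0, -1, 0) has no placed part ⇒ clear
+z: nearest on ray is bezel@(0, -1, 1) ⇒ blocked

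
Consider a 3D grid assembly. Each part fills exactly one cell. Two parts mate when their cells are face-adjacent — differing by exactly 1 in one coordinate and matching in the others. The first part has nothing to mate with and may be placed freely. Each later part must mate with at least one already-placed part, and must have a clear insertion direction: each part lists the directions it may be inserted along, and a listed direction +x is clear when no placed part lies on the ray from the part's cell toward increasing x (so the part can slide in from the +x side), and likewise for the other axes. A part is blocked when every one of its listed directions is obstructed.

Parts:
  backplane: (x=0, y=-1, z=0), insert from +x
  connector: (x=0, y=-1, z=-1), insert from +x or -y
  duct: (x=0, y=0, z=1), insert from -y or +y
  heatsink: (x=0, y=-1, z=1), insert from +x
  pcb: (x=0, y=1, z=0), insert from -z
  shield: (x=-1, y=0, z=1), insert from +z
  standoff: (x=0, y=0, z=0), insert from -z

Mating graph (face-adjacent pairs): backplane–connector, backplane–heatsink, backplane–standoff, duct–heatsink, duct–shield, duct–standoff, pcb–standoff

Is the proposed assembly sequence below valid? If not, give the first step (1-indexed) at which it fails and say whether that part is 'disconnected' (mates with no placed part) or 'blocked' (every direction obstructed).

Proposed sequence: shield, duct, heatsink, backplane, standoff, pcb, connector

Valid

1. shield@(-1, 0, 1) [+z clear] — {shield}
2. duct@(0, 0, 1) [-y clear] — {duct, shield}
3. heatsink@(0, -1, 1) [+x clear] — {duct, heatsink, shield}
4. backplane@(0, -1, 0) [+x clear] — {backplane, duct, heatsink, shield}
5. standoff@(0, 0, 0) [-z clear] — {backplane, duct, heatsink, shield, standoff}
6. pcb@(0, 1, 0) [-z clear] — {backplane, duct, heatsink, pcb, shield, standoff}
7. connector@(0, -1, -1) [+x clear] — {backplane, connector, duct, heatsink, pcb, shield, standoff}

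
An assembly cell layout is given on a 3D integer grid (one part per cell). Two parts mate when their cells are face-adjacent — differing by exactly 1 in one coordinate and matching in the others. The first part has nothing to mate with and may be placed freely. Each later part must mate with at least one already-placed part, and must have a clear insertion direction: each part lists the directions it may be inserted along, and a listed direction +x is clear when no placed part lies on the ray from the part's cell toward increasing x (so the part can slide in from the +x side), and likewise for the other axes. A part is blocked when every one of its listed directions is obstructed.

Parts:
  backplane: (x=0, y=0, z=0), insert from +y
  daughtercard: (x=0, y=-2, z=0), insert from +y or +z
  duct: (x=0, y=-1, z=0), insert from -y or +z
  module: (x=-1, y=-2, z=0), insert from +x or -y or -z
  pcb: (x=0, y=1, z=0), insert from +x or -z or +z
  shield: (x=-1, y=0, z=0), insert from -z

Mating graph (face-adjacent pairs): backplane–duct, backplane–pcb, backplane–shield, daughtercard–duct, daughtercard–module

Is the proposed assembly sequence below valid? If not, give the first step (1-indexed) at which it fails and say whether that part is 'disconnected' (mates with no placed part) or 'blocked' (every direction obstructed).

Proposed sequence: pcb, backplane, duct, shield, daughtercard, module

Invalid at step 2 (blocked)

1. pcb@(0, 1, 0) [+x clear] — {pcb}
2. backplane@(0, 0, 0) — +y all obstructed ⇒ blocked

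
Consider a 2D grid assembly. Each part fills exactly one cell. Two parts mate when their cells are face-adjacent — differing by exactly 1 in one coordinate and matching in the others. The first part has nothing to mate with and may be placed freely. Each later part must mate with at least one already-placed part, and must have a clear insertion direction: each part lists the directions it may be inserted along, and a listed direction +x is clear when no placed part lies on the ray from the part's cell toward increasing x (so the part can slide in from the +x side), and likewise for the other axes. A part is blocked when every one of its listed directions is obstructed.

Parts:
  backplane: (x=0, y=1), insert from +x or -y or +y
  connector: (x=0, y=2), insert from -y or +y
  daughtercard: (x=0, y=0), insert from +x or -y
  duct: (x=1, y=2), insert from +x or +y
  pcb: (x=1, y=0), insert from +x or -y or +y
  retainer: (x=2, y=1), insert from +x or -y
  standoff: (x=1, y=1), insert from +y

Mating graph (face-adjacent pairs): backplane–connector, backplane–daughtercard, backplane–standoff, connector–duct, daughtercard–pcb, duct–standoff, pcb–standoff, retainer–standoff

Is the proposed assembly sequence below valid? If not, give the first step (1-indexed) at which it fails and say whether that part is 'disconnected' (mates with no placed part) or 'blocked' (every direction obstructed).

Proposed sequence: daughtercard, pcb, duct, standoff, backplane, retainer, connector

Invalid at step 3 (disconnected)

1. daughtercard@(0, 0) [+x clear] — {daughtercard}
2. pcb@(1, 0) [+x clear] — {daughtercard, pcb}
3. duct@(1, 2) — no placed neighbour ⇒ disconnected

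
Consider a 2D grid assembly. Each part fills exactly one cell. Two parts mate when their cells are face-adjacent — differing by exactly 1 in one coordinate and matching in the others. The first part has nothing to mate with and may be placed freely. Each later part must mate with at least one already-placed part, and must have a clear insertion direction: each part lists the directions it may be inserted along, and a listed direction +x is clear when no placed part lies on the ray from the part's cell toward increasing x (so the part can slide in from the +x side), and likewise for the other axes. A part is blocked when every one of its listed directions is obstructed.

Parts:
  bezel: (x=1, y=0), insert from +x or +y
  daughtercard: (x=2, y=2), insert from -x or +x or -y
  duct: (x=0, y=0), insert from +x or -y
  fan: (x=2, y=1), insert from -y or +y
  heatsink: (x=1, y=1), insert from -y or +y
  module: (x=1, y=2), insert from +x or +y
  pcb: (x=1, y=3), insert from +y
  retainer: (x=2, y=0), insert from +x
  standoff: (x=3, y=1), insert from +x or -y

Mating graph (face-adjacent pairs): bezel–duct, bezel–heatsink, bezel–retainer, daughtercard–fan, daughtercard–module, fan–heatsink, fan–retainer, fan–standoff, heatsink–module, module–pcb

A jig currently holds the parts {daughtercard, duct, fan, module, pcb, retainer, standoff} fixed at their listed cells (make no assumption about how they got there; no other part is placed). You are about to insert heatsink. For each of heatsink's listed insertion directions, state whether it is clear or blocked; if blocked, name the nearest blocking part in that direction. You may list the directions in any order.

-y: ray from heatsink(1, 1) has no placed part ⇒ clear
+y: nearest on ray is module@(1, 2) ⇒ blocked

+y: blocked by module; -y: clear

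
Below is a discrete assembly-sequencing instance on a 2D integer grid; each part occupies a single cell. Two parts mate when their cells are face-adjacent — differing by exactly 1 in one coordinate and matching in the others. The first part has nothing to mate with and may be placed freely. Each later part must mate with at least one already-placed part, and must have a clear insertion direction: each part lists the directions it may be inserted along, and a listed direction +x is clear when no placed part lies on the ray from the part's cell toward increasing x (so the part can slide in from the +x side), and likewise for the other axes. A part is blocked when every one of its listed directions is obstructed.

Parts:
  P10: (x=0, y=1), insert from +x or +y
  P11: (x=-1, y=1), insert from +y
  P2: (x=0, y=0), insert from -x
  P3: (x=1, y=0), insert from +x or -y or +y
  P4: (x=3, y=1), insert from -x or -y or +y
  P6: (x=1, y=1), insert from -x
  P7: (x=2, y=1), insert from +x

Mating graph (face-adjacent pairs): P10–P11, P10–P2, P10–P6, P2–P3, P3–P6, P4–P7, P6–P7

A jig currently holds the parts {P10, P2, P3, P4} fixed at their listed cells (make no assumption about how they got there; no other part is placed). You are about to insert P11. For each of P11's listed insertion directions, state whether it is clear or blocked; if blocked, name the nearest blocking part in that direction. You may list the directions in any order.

+y: ray from P11(-1, 1) has no placed part ⇒ clear

+y: clear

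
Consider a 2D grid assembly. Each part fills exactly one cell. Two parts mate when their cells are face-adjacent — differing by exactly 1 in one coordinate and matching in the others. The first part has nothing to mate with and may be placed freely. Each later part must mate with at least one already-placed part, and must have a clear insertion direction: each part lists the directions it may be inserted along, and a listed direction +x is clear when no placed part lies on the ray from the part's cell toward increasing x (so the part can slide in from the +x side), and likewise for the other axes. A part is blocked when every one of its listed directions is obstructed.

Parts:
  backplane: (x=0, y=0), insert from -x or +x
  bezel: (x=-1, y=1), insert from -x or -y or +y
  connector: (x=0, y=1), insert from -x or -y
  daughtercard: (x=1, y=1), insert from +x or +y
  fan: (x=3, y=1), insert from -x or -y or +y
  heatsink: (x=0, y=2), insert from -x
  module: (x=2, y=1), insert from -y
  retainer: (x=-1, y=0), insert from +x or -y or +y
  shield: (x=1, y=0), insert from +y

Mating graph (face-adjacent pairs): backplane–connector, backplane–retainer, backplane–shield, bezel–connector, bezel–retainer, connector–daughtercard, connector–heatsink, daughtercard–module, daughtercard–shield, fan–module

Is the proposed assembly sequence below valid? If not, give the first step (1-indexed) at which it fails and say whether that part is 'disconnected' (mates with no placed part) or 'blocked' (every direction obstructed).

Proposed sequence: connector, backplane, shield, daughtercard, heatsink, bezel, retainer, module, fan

Valid

1. connector@(0, 1) [-x clear] — {connector}
2. backplane@(0, 0) [-x clear] — {backplane, connector}
3. shield@(1, 0) [+y clear] — {backplane, connector, shield}
4. daughtercard@(1, 1) [+x clear] — {backplane, connector, daughtercard, shield}
5. heatsink@(0, 2) [-x clear] — {backplane, connector, daughtercard, heatsink, shield}
6. bezel@(-1, 1) [-x clear] — {backplane, bezel, connector, daughtercard, heatsink, shield}
7. retainer@(-1, 0) [-y clear] — {backplane, bezel, connector, daughtercard, heatsink, retainer, shield}
8. module@(2, 1) [-y clear] — {backplane, bezel, connector, daughtercard, heatsink, module, retainer, shield}
9. fan@(3, 1) [-y clear] — {backplane, bezel, connector, daughtercard, fan, heatsink, module, retainer, shield}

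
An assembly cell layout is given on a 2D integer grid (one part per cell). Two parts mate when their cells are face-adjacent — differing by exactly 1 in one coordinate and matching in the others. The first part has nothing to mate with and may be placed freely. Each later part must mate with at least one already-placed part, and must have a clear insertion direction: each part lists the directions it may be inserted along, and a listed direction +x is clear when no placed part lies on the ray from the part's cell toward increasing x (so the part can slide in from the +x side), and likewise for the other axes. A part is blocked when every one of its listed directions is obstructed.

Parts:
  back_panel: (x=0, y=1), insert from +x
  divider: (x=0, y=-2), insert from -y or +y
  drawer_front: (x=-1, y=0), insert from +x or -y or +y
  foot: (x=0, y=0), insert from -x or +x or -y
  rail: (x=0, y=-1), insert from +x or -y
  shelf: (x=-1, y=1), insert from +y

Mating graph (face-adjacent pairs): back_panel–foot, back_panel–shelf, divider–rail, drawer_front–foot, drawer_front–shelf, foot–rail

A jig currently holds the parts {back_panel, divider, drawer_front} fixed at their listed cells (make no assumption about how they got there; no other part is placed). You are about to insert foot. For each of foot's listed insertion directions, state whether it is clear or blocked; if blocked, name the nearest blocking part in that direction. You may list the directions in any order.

+x: clear; -x: blocked by drawer_front; -y: blocked by divider

-x: nearest on ray is drawer_front@(-1, 0) ⇒ blocked
+x: ray from foot(0, 0) has no placed part ⇒ clear
-y: nearest on ray is divider@(0, -2) ⇒ blocked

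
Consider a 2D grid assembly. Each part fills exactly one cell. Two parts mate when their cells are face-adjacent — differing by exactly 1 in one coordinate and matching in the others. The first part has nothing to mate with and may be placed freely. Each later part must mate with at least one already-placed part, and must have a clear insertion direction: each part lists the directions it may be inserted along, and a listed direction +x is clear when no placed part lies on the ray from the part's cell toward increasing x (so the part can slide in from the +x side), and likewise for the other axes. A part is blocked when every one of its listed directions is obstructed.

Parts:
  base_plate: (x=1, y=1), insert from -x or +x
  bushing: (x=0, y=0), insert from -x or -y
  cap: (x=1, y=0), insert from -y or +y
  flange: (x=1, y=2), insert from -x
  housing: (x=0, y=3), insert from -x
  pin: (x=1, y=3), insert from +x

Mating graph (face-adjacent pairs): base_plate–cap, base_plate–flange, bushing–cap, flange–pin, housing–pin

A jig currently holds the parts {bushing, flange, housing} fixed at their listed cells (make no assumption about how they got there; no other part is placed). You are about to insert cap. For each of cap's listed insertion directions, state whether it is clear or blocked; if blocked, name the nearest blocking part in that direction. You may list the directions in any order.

-y: ray from cap(1, 0) has no placed part ⇒ clear
+y: nearest on ray is flange@(1, 2) ⇒ blocked

+y: blocked by flange; -y: clear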